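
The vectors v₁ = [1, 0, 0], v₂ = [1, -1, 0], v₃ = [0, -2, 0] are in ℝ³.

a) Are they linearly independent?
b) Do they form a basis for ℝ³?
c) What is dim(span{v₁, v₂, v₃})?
Not independent, not a basis, dim(span) = 2

Check whether v₃ can be written as a linear combination of v₁ and v₂.
v₃ = (-2)·v₁ + (2)·v₂ = [0, -2, 0], so the three vectors are linearly dependent.
Thus they do not form a basis for ℝ³, and dim(span{v₁, v₂, v₃}) = 2 (spanned by v₁ and v₂).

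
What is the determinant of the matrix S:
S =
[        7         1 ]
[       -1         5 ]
det(S) = 36

For a 2×2 matrix [[a, b], [c, d]], det = a*d - b*c.
det(S) = (7)*(5) - (1)*(-1) = 35 + 1 = 36.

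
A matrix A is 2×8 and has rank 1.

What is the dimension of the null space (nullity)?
7

The rank-nullity theorem for an m×n matrix states:
rank(A) + nullity(A) = n (the number of columns).
Here n = 8 and rank(A) = 1, so nullity(A) = 8 - 1 = 7.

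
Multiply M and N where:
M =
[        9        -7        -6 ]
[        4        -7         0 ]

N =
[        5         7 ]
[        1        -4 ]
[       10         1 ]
MN =
[      -22        85 ]
[       13        56 ]

Matrix multiplication: (MN)[i][j] = sum over k of M[i][k] * N[k][j].
  (MN)[0][0] = (9)*(5) + (-7)*(1) + (-6)*(10) = -22
  (MN)[0][1] = (9)*(7) + (-7)*(-4) + (-6)*(1) = 85
  (MN)[1][0] = (4)*(5) + (-7)*(1) + (0)*(10) = 13
  (MN)[1][1] = (4)*(7) + (-7)*(-4) + (0)*(1) = 56
MN =
[      -22        85 ]
[       13        56 ]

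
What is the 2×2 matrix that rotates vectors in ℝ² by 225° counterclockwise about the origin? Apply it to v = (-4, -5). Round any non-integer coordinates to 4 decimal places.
R = [[-√2/2, √2/2], [-√2/2, -√2/2]]; R·v = (-0.7071, 6.3640)

A counterclockwise rotation by angle θ in ℝ² has matrix R(θ) = [[cos θ, -sin θ], [sin θ, cos θ]].
For θ = 225°: cos θ = -√2/2, sin θ = -√2/2.
R(225°) = [[-√2/2, √2/2], [-√2/2, -√2/2]].
R·v = [-√2/2·-4 + (√2/2)·-5, -√2/2·-4 + -√2/2·-5] = (-0.7071, 6.3640).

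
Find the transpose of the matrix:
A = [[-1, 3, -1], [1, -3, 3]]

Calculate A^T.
[[-1, 1], [3, -3], [-1, 3]]

The transpose sends entry (i,j) to (j,i); rows become columns.
Row 0 of A: [-1, 3, -1] -> column 0 of A^T.
Row 1 of A: [1, -3, 3] -> column 1 of A^T.
A^T = [[-1, 1], [3, -3], [-1, 3]]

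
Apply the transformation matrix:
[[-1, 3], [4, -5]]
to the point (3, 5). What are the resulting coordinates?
(12, -13)

Matrix multiplication:
[[-1, 3], [4, -5]] × [3, 5]ᵀ
= [-1×3 + 3×5, 4×3 + -5×5]ᵀ
= [12.0000, -13.0000]ᵀ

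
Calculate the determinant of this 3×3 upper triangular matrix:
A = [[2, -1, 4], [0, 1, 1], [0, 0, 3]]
6

The determinant of a triangular matrix is the product of its diagonal entries (the off-diagonal entries above the diagonal do not affect it).
det(A) = (2) * (1) * (3) = 6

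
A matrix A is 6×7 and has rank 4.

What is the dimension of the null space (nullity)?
3

The rank-nullity theorem for an m×n matrix states:
rank(A) + nullity(A) = n (the number of columns).
Here n = 7 and rank(A) = 4, so nullity(A) = 7 - 4 = 3.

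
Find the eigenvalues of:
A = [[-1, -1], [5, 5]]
λ = 0, 4

Solve det(A - λI) = 0. For a 2×2 matrix this is λ² - (trace)λ + det = 0.
trace(A) = -1 + 5 = 4.
det(A) = (-1)*(5) - (-1)*(5) = -5 + 5 = 0.
Characteristic equation: λ² - (4)λ + (0) = 0.
Discriminant: (4)² - 4*(0) = 16 - 0 = 16.
Roots: λ = (4 ± √16) / 2 = 0, 4.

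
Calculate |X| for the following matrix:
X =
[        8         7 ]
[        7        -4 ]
det(X) = -81

For a 2×2 matrix [[a, b], [c, d]], det = a*d - b*c.
det(X) = (8)*(-4) - (7)*(7) = -32 - 49 = -81.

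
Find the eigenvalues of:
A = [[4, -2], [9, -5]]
λ = -2, 1

Solve det(A - λI) = 0. For a 2×2 matrix this is λ² - (trace)λ + det = 0.
trace(A) = 4 - 5 = -1.
det(A) = (4)*(-5) - (-2)*(9) = -20 + 18 = -2.
Characteristic equation: λ² - (-1)λ + (-2) = 0.
Discriminant: (-1)² - 4*(-2) = 1 + 8 = 9.
Roots: λ = (-1 ± √9) / 2 = -2, 1.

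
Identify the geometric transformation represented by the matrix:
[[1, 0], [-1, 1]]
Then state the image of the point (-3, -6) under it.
vertical shear with factor -1; image of (-3, -6) is (-3, -3)

The matrix [[1, 0], [k, 1]] sends (x, y) to (x, -1x + y), leaving the x-coordinate fixed: a vertical shear.
The matrix [[1, 0], [-1, 1]] represents: vertical shear with factor -1.
Applying it to (-3, -6): [1·-3 + 0·-6, -1·-3 + 1·-6] = (-3, -3).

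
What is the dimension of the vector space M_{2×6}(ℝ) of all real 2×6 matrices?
Dimension = 12

A real 2×6 matrix is determined by its 2·6 = 12 independent entries.
A standard basis is {E_ij : 1 ≤ i ≤ 2, 1 ≤ j ≤ 6}, where E_ij has a 1 in position (i, j) and 0 elsewhere — there are 12 such matrices, and they are linearly independent and span M_{2×6}(ℝ).
Therefore dim(M_{2×6}(ℝ)) = 12.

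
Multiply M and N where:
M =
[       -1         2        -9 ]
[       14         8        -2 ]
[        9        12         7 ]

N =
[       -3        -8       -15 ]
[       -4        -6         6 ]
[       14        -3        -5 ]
MN =
[     -131        23        72 ]
[     -102      -154      -152 ]
[       23      -165       -98 ]

Matrix multiplication: (MN)[i][j] = sum over k of M[i][k] * N[k][j].
  (MN)[0][0] = (-1)*(-3) + (2)*(-4) + (-9)*(14) = -131
  (MN)[0][1] = (-1)*(-8) + (2)*(-6) + (-9)*(-3) = 23
  (MN)[0][2] = (-1)*(-15) + (2)*(6) + (-9)*(-5) = 72
  (MN)[1][0] = (14)*(-3) + (8)*(-4) + (-2)*(14) = -102
  (MN)[1][1] = (14)*(-8) + (8)*(-6) + (-2)*(-3) = -154
  (MN)[1][2] = (14)*(-15) + (8)*(6) + (-2)*(-5) = -152
  (MN)[2][0] = (9)*(-3) + (12)*(-4) + (7)*(14) = 23
  (MN)[2][1] = (9)*(-8) + (12)*(-6) + (7)*(-3) = -165
  (MN)[2][2] = (9)*(-15) + (12)*(6) + (7)*(-5) = -98
MN =
[     -131        23        72 ]
[     -102      -154      -152 ]
[       23      -165       -98 ]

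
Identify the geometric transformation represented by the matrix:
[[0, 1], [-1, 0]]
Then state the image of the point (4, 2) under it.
rotation by 90° clockwise (i.e., 270° counterclockwise); image of (4, 2) is (2, -4)

This matches the form [[cos θ, -sin θ], [sin θ, cos θ]] of a rotation matrix; reading off cos θ and sin θ gives the angle.
The matrix [[0, 1], [-1, 0]] represents: rotation by 90° clockwise (i.e., 270° counterclockwise).
Applying it to (4, 2): [0·4 + 1·2, -1·4 + 0·2] = (2, -4).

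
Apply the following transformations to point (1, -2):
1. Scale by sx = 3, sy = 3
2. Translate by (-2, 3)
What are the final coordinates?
(1, -3)

Step 1: Scale (1, -2) by (sx, sy) = (3, 3) → (3, -6)
Step 2: Translate by (-2, 3) → (1, -3)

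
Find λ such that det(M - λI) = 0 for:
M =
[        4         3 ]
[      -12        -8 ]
λ = -2, -2

Solve det(M - λI) = 0. For a 2×2 matrix the characteristic equation is λ² - (trace)λ + det = 0.
trace(M) = a + d = 4 - 8 = -4.
det(M) = a*d - b*c = (4)*(-8) - (3)*(-12) = -32 + 36 = 4.
Characteristic equation: λ² - (-4)λ + (4) = 0.
Discriminant = (-4)² - 4*(4) = 16 - 16 = 0.
λ = (-4 ± √0) / 2 = (-4 ± 0) / 2 = -2, -2.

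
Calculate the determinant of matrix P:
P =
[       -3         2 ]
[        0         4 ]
det(P) = -12

For a 2×2 matrix [[a, b], [c, d]], det = a*d - b*c.
det(P) = (-3)*(4) - (2)*(0) = -12 - 0 = -12.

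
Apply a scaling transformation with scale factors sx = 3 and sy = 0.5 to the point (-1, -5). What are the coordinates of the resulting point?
(-3, -2.5)

Scaling matrix:
[[3, 0], [0, 0.50]]
Result: (-1 × 3, -5 × 0.5) = (-3, -2.5)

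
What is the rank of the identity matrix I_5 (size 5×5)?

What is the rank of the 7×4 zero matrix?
rank(I_5) = 5, rank(0) = 0

The identity I_5 has 5 columns that are the standard basis vectors e_1, …, e_5. These are linearly independent, so all 5 columns are pivots and rank(I_5) = 5.
The 7×4 zero matrix has every entry zero, so every row is the zero row and there are no pivots; rank(0) = 0.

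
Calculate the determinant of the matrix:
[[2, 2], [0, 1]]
2

For a 2×2 matrix [[a, b], [c, d]], det = ad - bc
det = (2)(1) - (2)(0) = 2 - 0 = 2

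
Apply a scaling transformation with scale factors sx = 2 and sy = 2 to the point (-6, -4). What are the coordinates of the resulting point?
(-12, -8)

Scaling matrix:
[[2, 0], [0, 2]]
Result: (-6 × 2, -4 × 2) = (-12, -8)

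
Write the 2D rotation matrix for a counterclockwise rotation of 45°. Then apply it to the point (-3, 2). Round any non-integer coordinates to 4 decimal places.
R = [[√2/2, -√2/2], [√2/2, √2/2]]; R·(-3, 2) = (-3.5355, -0.7071)

Rotation matrix formula: R(θ) = [[cos θ, -sin θ], [sin θ, cos θ]]
For θ = 45°:
cos(45°) = √2/2
sin(45°) = √2/2
R = [[√2/2, -√2/2], [√2/2, √2/2]]
Apply to (-3, 2): [√2/2·-3 + (-√2/2)·2, √2/2·-3 + √2/2·2] = (-3.5355, -0.7071)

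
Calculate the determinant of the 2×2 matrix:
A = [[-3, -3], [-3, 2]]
-15

For A = [[a, b], [c, d]], det(A) = a*d - b*c.
det(A) = (-3)*(2) - (-3)*(-3) = -6 - 9 = -15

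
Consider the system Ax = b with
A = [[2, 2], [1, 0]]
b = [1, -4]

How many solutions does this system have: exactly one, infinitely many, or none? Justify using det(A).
Exactly one solution

Compute det(A) = (2)*(0) - (2)*(1) = -2.
Because det(A) ≠ 0, A is invertible and Ax = b has a unique solution for every b (here x = A⁻¹ b).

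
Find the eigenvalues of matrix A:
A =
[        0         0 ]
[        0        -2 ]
λ = -2, 0

Solve det(A - λI) = 0. For a 2×2 matrix the characteristic equation is λ² - (trace)λ + det = 0.
trace(A) = a + d = 0 - 2 = -2.
det(A) = a*d - b*c = (0)*(-2) - (0)*(0) = 0 - 0 = 0.
Characteristic equation: λ² - (-2)λ + (0) = 0.
Discriminant = (-2)² - 4*(0) = 4 - 0 = 4.
λ = (-2 ± √4) / 2 = (-2 ± 2) / 2 = -2, 0.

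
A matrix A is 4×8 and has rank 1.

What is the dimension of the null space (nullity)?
7

The rank-nullity theorem for an m×n matrix states:
rank(A) + nullity(A) = n (the number of columns).
Here n = 8 and rank(A) = 1, so nullity(A) = 8 - 1 = 7.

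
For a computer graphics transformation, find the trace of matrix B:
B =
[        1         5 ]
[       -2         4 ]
tr(B) = 1 + 4 = 5

The trace of a square matrix is the sum of its diagonal entries.
Diagonal entries of B: B[0][0] = 1, B[1][1] = 4.
tr(B) = 1 + 4 = 5.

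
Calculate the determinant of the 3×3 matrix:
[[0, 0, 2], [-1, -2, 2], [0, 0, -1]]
0

Expansion along first row:
det = 0·det([[-2,2],[0,-1]]) - 0·det([[-1,2],[0,-1]]) + 2·det([[-1,-2],[0,0]])
    = 0·(-2·-1 - 2·0) - 0·(-1·-1 - 2·0) + 2·(-1·0 - -2·0)
    = 0·2 - 0·1 + 2·0
    = 0 + 0 + 0 = 0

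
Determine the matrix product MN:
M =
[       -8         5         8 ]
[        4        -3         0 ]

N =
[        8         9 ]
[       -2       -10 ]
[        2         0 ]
MN =
[      -58      -122 ]
[       38        66 ]

Matrix multiplication: (MN)[i][j] = sum over k of M[i][k] * N[k][j].
  (MN)[0][0] = (-8)*(8) + (5)*(-2) + (8)*(2) = -58
  (MN)[0][1] = (-8)*(9) + (5)*(-10) + (8)*(0) = -122
  (MN)[1][0] = (4)*(8) + (-3)*(-2) + (0)*(2) = 38
  (MN)[1][1] = (4)*(9) + (-3)*(-10) + (0)*(0) = 66
MN =
[      -58      -122 ]
[       38        66 ]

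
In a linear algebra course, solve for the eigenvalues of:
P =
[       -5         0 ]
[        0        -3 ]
λ = -5, -3

Solve det(P - λI) = 0. For a 2×2 matrix the characteristic equation is λ² - (trace)λ + det = 0.
trace(P) = a + d = -5 - 3 = -8.
det(P) = a*d - b*c = (-5)*(-3) - (0)*(0) = 15 - 0 = 15.
Characteristic equation: λ² - (-8)λ + (15) = 0.
Discriminant = (-8)² - 4*(15) = 64 - 60 = 4.
λ = (-8 ± √4) / 2 = (-8 ± 2) / 2 = -5, -3.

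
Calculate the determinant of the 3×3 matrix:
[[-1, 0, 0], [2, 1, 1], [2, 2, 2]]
0

Expansion along first row:
det = -1·det([[1,1],[2,2]]) - 0·det([[2,1],[2,2]]) + 0·det([[2,1],[2,2]])
    = -1·(1·2 - 1·2) - 0·(2·2 - 1·2) + 0·(2·2 - 1·2)
    = -1·0 - 0·2 + 0·2
    = 0 + 0 + 0 = 0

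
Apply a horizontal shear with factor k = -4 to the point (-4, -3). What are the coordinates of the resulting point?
(8, -3)

Shear matrix for horizontal shear with factor k = -4:
[[1, -4], [0, 1]]
Result: (-4, -3) → (8, -3)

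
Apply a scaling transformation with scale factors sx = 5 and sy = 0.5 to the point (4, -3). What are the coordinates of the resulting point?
(20, -1.5)

Scaling matrix:
[[5, 0], [0, 0.50]]
Result: (4 × 5, -3 × 0.5) = (20, -1.5)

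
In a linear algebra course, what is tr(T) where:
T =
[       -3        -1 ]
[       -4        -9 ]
tr(T) = -3 - 9 = -12

The trace of a square matrix is the sum of its diagonal entries.
Diagonal entries of T: T[0][0] = -3, T[1][1] = -9.
tr(T) = -3 - 9 = -12.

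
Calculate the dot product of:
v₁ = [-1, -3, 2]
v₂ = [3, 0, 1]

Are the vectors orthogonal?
-1, No

The dot product is the sum of products of corresponding components.
v₁·v₂ = (-1)*(3) + (-3)*(0) + (2)*(1) = -3 + 0 + 2 = -1.
Two vectors are orthogonal iff their dot product is 0; here the dot product is -1, so the vectors are not orthogonal.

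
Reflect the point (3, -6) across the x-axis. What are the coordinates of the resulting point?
(3, 6)

Reflection across x-axis: (3, -6) → (3, 6)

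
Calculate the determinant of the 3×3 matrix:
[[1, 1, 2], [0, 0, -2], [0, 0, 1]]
0

Expansion along first row:
det = 1·det([[0,-2],[0,1]]) - 1·det([[0,-2],[0,1]]) + 2·det([[0,0],[0,0]])
    = 1·(0·1 - -2·0) - 1·(0·1 - -2·0) + 2·(0·0 - 0·0)
    = 1·0 - 1·0 + 2·0
    = 0 + 0 + 0 = 0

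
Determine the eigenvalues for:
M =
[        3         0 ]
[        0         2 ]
λ = 2, 3

Solve det(M - λI) = 0. For a 2×2 matrix the characteristic equation is λ² - (trace)λ + det = 0.
trace(M) = a + d = 3 + 2 = 5.
det(M) = a*d - b*c = (3)*(2) - (0)*(0) = 6 - 0 = 6.
Characteristic equation: λ² - (5)λ + (6) = 0.
Discriminant = (5)² - 4*(6) = 25 - 24 = 1.
λ = (5 ± √1) / 2 = (5 ± 1) / 2 = 2, 3.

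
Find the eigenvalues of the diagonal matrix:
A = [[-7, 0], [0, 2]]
λ₁ = -7, λ₂ = 2

The characteristic polynomial of A is det(A - λI) = (-7 - λ)(2 - λ) = 0.
The roots are λ = -7 and λ = 2, so the eigenvalues are the diagonal entries.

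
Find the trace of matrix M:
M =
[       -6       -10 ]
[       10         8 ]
tr(M) = -6 + 8 = 2

The trace of a square matrix is the sum of its diagonal entries.
Diagonal entries of M: M[0][0] = -6, M[1][1] = 8.
tr(M) = -6 + 8 = 2.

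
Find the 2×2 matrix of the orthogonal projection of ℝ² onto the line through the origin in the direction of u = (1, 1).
[[1/2, 1/2], [1/2, 1/2]]

The orthogonal projection onto the line spanned by a nonzero vector u = (a, b) has matrix P = (u uᵀ) / (uᵀ u) = (1/(a² + b²)) · [[a², ab], [ab, b²]].
Here u = (1, 1), so a² + b² = 1 + 1 = 2.
P = (1/2) · [[1, 1], [1, 1]] = [[1/2, 1/2], [1/2, 1/2]].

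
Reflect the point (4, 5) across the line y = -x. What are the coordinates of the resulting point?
(-5, -4)

Reflection across line y = -x: (4, 5) → (-5, -4)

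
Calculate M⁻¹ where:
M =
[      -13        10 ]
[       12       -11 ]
det(M) = 23
M⁻¹ =
[   -11/23    -10/23 ]
[   -12/23    -13/23 ]

For a 2×2 matrix M = [[a, b], [c, d]] with det(M) ≠ 0, M⁻¹ = (1/det(M)) * [[d, -b], [-c, a]].
det(M) = (-13)*(-11) - (10)*(12) = 143 - 120 = 23.
M⁻¹ = (1/23) * [[-11, -10], [-12, -13]].
Dividing each entry by 23 and reducing:
M⁻¹ =
[   -11/23    -10/23 ]
[   -12/23    -13/23 ]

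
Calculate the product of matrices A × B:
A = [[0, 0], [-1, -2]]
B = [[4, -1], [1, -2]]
[[0, 0], [-6, 5]]

Matrix multiplication:
C[0][0] = 0×4 + 0×1 = 0
C[0][1] = 0×-1 + 0×-2 = 0
C[1][0] = -1×4 + -2×1 = -6
C[1][1] = -1×-1 + -2×-2 = 5
Result: [[0, 0], [-6, 5]]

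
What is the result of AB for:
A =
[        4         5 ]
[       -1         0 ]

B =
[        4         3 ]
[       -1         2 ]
AB =
[       11        22 ]
[       -4        -3 ]

Matrix multiplication: (AB)[i][j] = sum over k of A[i][k] * B[k][j].
  (AB)[0][0] = (4)*(4) + (5)*(-1) = 11
  (AB)[0][1] = (4)*(3) + (5)*(2) = 22
  (AB)[1][0] = (-1)*(4) + (0)*(-1) = -4
  (AB)[1][1] = (-1)*(3) + (0)*(2) = -3
AB =
[       11        22 ]
[       -4        -3 ]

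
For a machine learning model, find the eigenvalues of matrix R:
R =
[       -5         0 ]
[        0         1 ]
λ = -5, 1

Solve det(R - λI) = 0. For a 2×2 matrix the characteristic equation is λ² - (trace)λ + det = 0.
trace(R) = a + d = -5 + 1 = -4.
det(R) = a*d - b*c = (-5)*(1) - (0)*(0) = -5 - 0 = -5.
Characteristic equation: λ² - (-4)λ + (-5) = 0.
Discriminant = (-4)² - 4*(-5) = 16 + 20 = 36.
λ = (-4 ± √36) / 2 = (-4 ± 6) / 2 = -5, 1.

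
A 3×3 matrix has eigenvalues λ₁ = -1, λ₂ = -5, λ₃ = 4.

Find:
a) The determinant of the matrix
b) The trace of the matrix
det = 20, trace = -2

Two standard eigenvalue identities:
- det(A) equals the product of the eigenvalues (counted with multiplicity).
- trace(A) equals the sum of the eigenvalues.
det(A) = (-1)*(-5)*(4) = 20.
trace(A) = -1 - 5 + 4 = -2.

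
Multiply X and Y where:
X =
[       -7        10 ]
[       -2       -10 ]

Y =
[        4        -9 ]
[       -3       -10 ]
XY =
[      -58       -37 ]
[       22       118 ]

Matrix multiplication: (XY)[i][j] = sum over k of X[i][k] * Y[k][j].
  (XY)[0][0] = (-7)*(4) + (10)*(-3) = -58
  (XY)[0][1] = (-7)*(-9) + (10)*(-10) = -37
  (XY)[1][0] = (-2)*(4) + (-10)*(-3) = 22
  (XY)[1][1] = (-2)*(-9) + (-10)*(-10) = 118
XY =
[      -58       -37 ]
[       22       118 ]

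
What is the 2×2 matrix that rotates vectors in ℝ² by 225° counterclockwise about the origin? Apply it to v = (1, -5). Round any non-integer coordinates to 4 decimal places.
R = [[-√2/2, √2/2], [-√2/2, -√2/2]]; R·v = (-4.2426, 2.8284)

A counterclockwise rotation by angle θ in ℝ² has matrix R(θ) = [[cos θ, -sin θ], [sin θ, cos θ]].
For θ = 225°: cos θ = -√2/2, sin θ = -√2/2.
R(225°) = [[-√2/2, √2/2], [-√2/2, -√2/2]].
R·v = [-√2/2·1 + (√2/2)·-5, -√2/2·1 + -√2/2·-5] = (-4.2426, 2.8284).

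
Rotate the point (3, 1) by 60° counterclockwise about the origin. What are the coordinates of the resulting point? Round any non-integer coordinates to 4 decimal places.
(0.6340, 3.0981)

Rotation matrix R(θ) = [[cos θ, -sin θ], [sin θ, cos θ]]; for θ = 60°:
R = [[1/2, -√3/2], [√3/2, 1/2]]
Result: R × [3, 1]ᵀ = [1/2·3 + (-√3/2)·1, √3/2·3 + (1/2)·1]ᵀ = (0.6340, 3.0981)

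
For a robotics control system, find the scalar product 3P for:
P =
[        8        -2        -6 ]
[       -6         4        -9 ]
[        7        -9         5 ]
3P =
[       24        -6       -18 ]
[      -18        12       -27 ]
[       21       -27        15 ]

Scalar multiplication is elementwise: (3P)[i][j] = 3 * P[i][j].
  (3P)[0][0] = 3 * (8) = 24
  (3P)[0][1] = 3 * (-2) = -6
  (3P)[0][2] = 3 * (-6) = -18
  (3P)[1][0] = 3 * (-6) = -18
  (3P)[1][1] = 3 * (4) = 12
  (3P)[1][2] = 3 * (-9) = -27
  (3P)[2][0] = 3 * (7) = 21
  (3P)[2][1] = 3 * (-9) = -27
  (3P)[2][2] = 3 * (5) = 15
3P =
[       24        -6       -18 ]
[      -18        12       -27 ]
[       21       -27        15 ]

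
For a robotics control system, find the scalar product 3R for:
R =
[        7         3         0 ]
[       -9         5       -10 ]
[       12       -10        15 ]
3R =
[       21         9         0 ]
[      -27        15       -30 ]
[       36       -30        45 ]

Scalar multiplication is elementwise: (3R)[i][j] = 3 * R[i][j].
  (3R)[0][0] = 3 * (7) = 21
  (3R)[0][1] = 3 * (3) = 9
  (3R)[0][2] = 3 * (0) = 0
  (3R)[1][0] = 3 * (-9) = -27
  (3R)[1][1] = 3 * (5) = 15
  (3R)[1][2] = 3 * (-10) = -30
  (3R)[2][0] = 3 * (12) = 36
  (3R)[2][1] = 3 * (-10) = -30
  (3R)[2][2] = 3 * (15) = 45
3R =
[       21         9         0 ]
[      -27        15       -30 ]
[       36       -30        45 ]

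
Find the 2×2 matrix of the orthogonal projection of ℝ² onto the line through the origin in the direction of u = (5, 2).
[[25/29, 10/29], [10/29, 4/29]]

The orthogonal projection onto the line spanned by a nonzero vector u = (a, b) has matrix P = (u uᵀ) / (uᵀ u) = (1/(a² + b²)) · [[a², ab], [ab, b²]].
Here u = (5, 2), so a² + b² = 25 + 4 = 29.
P = (1/29) · [[25, 10], [10, 4]] = [[25/29, 10/29], [10/29, 4/29]].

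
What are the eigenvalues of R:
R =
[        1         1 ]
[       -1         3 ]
λ = 2, 2

Solve det(R - λI) = 0. For a 2×2 matrix the characteristic equation is λ² - (trace)λ + det = 0.
trace(R) = a + d = 1 + 3 = 4.
det(R) = a*d - b*c = (1)*(3) - (1)*(-1) = 3 + 1 = 4.
Characteristic equation: λ² - (4)λ + (4) = 0.
Discriminant = (4)² - 4*(4) = 16 - 16 = 0.
λ = (4 ± √0) / 2 = (4 ± 0) / 2 = 2, 2.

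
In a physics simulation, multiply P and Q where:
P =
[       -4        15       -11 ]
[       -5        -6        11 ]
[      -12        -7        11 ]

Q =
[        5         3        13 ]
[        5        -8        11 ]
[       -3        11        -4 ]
PQ =
[       88      -253       157 ]
[      -88       154      -175 ]
[     -128       141      -277 ]

Matrix multiplication: (PQ)[i][j] = sum over k of P[i][k] * Q[k][j].
  (PQ)[0][0] = (-4)*(5) + (15)*(5) + (-11)*(-3) = 88
  (PQ)[0][1] = (-4)*(3) + (15)*(-8) + (-11)*(11) = -253
  (PQ)[0][2] = (-4)*(13) + (15)*(11) + (-11)*(-4) = 157
  (PQ)[1][0] = (-5)*(5) + (-6)*(5) + (11)*(-3) = -88
  (PQ)[1][1] = (-5)*(3) + (-6)*(-8) + (11)*(11) = 154
  (PQ)[1][2] = (-5)*(13) + (-6)*(11) + (11)*(-4) = -175
  (PQ)[2][0] = (-12)*(5) + (-7)*(5) + (11)*(-3) = -128
  (PQ)[2][1] = (-12)*(3) + (-7)*(-8) + (11)*(11) = 141
  (PQ)[2][2] = (-12)*(13) + (-7)*(11) + (11)*(-4) = -277
PQ =
[       88      -253       157 ]
[      -88       154      -175 ]
[     -128       141      -277 ]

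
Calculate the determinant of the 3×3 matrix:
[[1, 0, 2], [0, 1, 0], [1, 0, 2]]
0

Expansion along first row:
det = 1·det([[1,0],[0,2]]) - 0·det([[0,0],[1,2]]) + 2·det([[0,1],[1,0]])
    = 1·(1·2 - 0·0) - 0·(0·2 - 0·1) + 2·(0·0 - 1·1)
    = 1·2 - 0·0 + 2·-1
    = 2 + 0 + -2 = 0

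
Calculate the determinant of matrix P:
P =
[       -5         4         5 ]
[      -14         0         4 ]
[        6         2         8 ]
det(P) = 444

Expand along row 0 (cofactor expansion): det(P) = a*(e*i - f*h) - b*(d*i - f*g) + c*(d*h - e*g), where the 3×3 is [[a, b, c], [d, e, f], [g, h, i]].
Minor M_00 = (0)*(8) - (4)*(2) = 0 - 8 = -8.
Minor M_01 = (-14)*(8) - (4)*(6) = -112 - 24 = -136.
Minor M_02 = (-14)*(2) - (0)*(6) = -28 - 0 = -28.
det(P) = (-5)*(-8) - (4)*(-136) + (5)*(-28) = 40 + 544 - 140 = 444.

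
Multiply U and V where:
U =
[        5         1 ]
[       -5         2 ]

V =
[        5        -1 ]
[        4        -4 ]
UV =
[       29        -9 ]
[      -17        -3 ]

Matrix multiplication: (UV)[i][j] = sum over k of U[i][k] * V[k][j].
  (UV)[0][0] = (5)*(5) + (1)*(4) = 29
  (UV)[0][1] = (5)*(-1) + (1)*(-4) = -9
  (UV)[1][0] = (-5)*(5) + (2)*(4) = -17
  (UV)[1][1] = (-5)*(-1) + (2)*(-4) = -3
UV =
[       29        -9 ]
[      -17        -3 ]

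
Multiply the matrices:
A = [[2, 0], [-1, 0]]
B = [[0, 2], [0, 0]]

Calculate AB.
[[0, 4], [0, -2]]

Each entry (i,j) of AB = sum over k of A[i][k]*B[k][j].
(AB)[0][0] = (2)*(0) + (0)*(0) = 0
(AB)[0][1] = (2)*(2) + (0)*(0) = 4
(AB)[1][0] = (-1)*(0) + (0)*(0) = 0
(AB)[1][1] = (-1)*(2) + (0)*(0) = -2
AB = [[0, 4], [0, -2]]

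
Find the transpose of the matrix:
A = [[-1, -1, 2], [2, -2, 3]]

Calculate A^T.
[[-1, 2], [-1, -2], [2, 3]]

The transpose sends entry (i,j) to (j,i); rows become columns.
Row 0 of A: [-1, -1, 2] -> column 0 of A^T.
Row 1 of A: [2, -2, 3] -> column 1 of A^T.
A^T = [[-1, 2], [-1, -2], [2, 3]]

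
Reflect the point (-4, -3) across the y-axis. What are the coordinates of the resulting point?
(4, -3)

Reflection across y-axis: (-4, -3) → (4, -3)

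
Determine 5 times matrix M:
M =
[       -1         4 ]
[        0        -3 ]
5M =
[       -5        20 ]
[        0       -15 ]

Scalar multiplication is elementwise: (5M)[i][j] = 5 * M[i][j].
  (5M)[0][0] = 5 * (-1) = -5
  (5M)[0][1] = 5 * (4) = 20
  (5M)[1][0] = 5 * (0) = 0
  (5M)[1][1] = 5 * (-3) = -15
5M =
[       -5        20 ]
[        0       -15 ]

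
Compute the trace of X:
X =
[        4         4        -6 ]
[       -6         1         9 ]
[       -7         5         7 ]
tr(X) = 4 + 1 + 7 = 12

The trace of a square matrix is the sum of its diagonal entries.
Diagonal entries of X: X[0][0] = 4, X[1][1] = 1, X[2][2] = 7.
tr(X) = 4 + 1 + 7 = 12.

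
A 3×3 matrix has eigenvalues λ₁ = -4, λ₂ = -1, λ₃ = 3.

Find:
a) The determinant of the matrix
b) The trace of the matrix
det = 12, trace = -2

Two standard eigenvalue identities:
- det(A) equals the product of the eigenvalues (counted with multiplicity).
- trace(A) equals the sum of the eigenvalues.
det(A) = (-4)*(-1)*(3) = 12.
trace(A) = -4 - 1 + 3 = -2.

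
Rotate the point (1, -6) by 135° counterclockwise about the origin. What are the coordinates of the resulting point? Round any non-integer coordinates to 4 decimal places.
(3.5355, 4.9497)

Rotation matrix R(θ) = [[cos θ, -sin θ], [sin θ, cos θ]]; for θ = 135°:
R = [[-√2/2, -√2/2], [√2/2, -√2/2]]
Result: R × [1, -6]ᵀ = [-√2/2·1 + (-√2/2)·-6, √2/2·1 + (-√2/2)·-6]ᵀ = (3.5355, 4.9497)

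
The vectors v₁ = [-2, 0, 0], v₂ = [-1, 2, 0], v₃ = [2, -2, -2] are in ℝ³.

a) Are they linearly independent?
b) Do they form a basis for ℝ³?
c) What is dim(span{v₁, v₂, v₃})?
Yes independent, yes basis, dim = 3

Stack v₁, v₂, v₃ as rows of a 3×3 matrix.
[[-2, 0, 0]; [-1, 2, 0]; [2, -2, -2]] is already lower triangular with nonzero diagonal entries (-2, 2, -2), so its determinant is the product of the diagonal entries, det = (-2)·(2)·(-2) = 8 ≠ 0, and the rows are linearly independent.
Three linearly independent vectors in ℝ³ form a basis for ℝ³, so dim(span{v₁,v₂,v₃}) = 3.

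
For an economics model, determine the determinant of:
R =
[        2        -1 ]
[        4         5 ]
det(R) = 14

For a 2×2 matrix [[a, b], [c, d]], det = a*d - b*c.
det(R) = (2)*(5) - (-1)*(4) = 10 + 4 = 14.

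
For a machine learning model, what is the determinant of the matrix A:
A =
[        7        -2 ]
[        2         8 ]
det(A) = 60

For a 2×2 matrix [[a, b], [c, d]], det = a*d - b*c.
det(A) = (7)*(8) - (-2)*(2) = 56 + 4 = 60.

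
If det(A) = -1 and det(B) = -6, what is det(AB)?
6

Use the multiplicative property of determinants: det(AB) = det(A)*det(B).
det(AB) = (-1)*(-6) = 6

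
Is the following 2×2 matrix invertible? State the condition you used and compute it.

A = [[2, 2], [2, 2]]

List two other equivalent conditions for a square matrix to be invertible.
No, not invertible; det(A) = 0 (two rows are equal, so the rows are linearly dependent). Equivalent conditions (failing for this A): rank(A) < 2; Ax = 0 has non-trivial solutions; 0 is an eigenvalue; the columns are linearly dependent.

To check invertibility, compute det(A).
In this matrix, row 0 and the last row are identical, so one row is a scalar multiple of another and the rows are linearly dependent.
A matrix with linearly dependent rows has det = 0 and is not invertible.
Equivalent failed conditions:
- rank(A) < 2.
- Ax = 0 has non-trivial solutions.
- 0 is an eigenvalue.
- The columns are linearly dependent.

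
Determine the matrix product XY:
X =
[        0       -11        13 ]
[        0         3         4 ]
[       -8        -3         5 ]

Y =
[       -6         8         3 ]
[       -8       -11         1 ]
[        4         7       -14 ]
XY =
[      140       212      -193 ]
[       -8        -5       -53 ]
[       92         4       -97 ]

Matrix multiplication: (XY)[i][j] = sum over k of X[i][k] * Y[k][j].
  (XY)[0][0] = (0)*(-6) + (-11)*(-8) + (13)*(4) = 140
  (XY)[0][1] = (0)*(8) + (-11)*(-11) + (13)*(7) = 212
  (XY)[0][2] = (0)*(3) + (-11)*(1) + (13)*(-14) = -193
  (XY)[1][0] = (0)*(-6) + (3)*(-8) + (4)*(4) = -8
  (XY)[1][1] = (0)*(8) + (3)*(-11) + (4)*(7) = -5
  (XY)[1][2] = (0)*(3) + (3)*(1) + (4)*(-14) = -53
  (XY)[2][0] = (-8)*(-6) + (-3)*(-8) + (5)*(4) = 92
  (XY)[2][1] = (-8)*(8) + (-3)*(-11) + (5)*(7) = 4
  (XY)[2][2] = (-8)*(3) + (-3)*(1) + (5)*(-14) = -97
XY =
[      140       212      -193 ]
[       -8        -5       -53 ]
[       92         4       -97 ]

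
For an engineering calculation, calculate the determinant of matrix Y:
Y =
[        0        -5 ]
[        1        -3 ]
det(Y) = 5

For a 2×2 matrix [[a, b], [c, d]], det = a*d - b*c.
det(Y) = (0)*(-3) - (-5)*(1) = 0 + 5 = 5.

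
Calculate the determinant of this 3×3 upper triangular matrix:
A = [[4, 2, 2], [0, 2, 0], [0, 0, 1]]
8

The determinant of a triangular matrix is the product of its diagonal entries (the off-diagonal entries above the diagonal do not affect it).
det(A) = (4) * (2) * (1) = 8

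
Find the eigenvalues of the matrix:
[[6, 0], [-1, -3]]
λ = -3 and λ = 6

Characteristic equation: det(A - λI) = 0
λ² - (trace)λ + (det) = 0
λ² - (3)λ + (-18) = 0
λ² - 3λ - 18 = 0
Solving: λ = -3, 6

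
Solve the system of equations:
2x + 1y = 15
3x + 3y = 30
x = 5, y = 5

Use elimination (row reduction):
Equation 1: 2x + 1y = 15.
Equation 2: 3x + 3y = 30.
Multiply Eq1 by 3 and Eq2 by 2: 6x + 3y = 45;  6x + 6y = 60.
Subtract: (3)y = 15, so y = 5.
Back-substitute into Eq1: 2x + 1*(5) = 15, so x = 5.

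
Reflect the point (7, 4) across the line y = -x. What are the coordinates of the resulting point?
(-4, -7)

Reflection across line y = -x: (7, 4) → (-4, -7)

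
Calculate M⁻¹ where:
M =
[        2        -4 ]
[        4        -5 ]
det(M) = 6
M⁻¹ =
[     -5/6       2/3 ]
[     -2/3       1/3 ]

For a 2×2 matrix M = [[a, b], [c, d]] with det(M) ≠ 0, M⁻¹ = (1/det(M)) * [[d, -b], [-c, a]].
det(M) = (2)*(-5) - (-4)*(4) = -10 + 16 = 6.
M⁻¹ = (1/6) * [[-5, 4], [-4, 2]].
Dividing each entry by 6 and reducing:
M⁻¹ =
[     -5/6       2/3 ]
[     -2/3       1/3 ]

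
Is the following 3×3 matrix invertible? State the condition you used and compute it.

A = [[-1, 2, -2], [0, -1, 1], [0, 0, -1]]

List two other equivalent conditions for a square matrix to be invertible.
Yes, invertible; det(A) = -1 ≠ 0. Equivalent conditions: rank(A) = 3; Ax = 0 has only the trivial solution; 0 is not an eigenvalue; the columns of A are linearly independent.

To check invertibility, compute det(A).
The given matrix is triangular, so det(A) equals the product of its diagonal entries = -1 ≠ 0.
Since det(A) ≠ 0, A is invertible.
Equivalent conditions for a square matrix A to be invertible:
- rank(A) = 3 (full rank).
- The homogeneous system Ax = 0 has only the trivial solution x = 0.
- 0 is not an eigenvalue of A.
- The columns (equivalently rows) of A are linearly independent.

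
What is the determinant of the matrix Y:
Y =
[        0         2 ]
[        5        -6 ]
det(Y) = -10

For a 2×2 matrix [[a, b], [c, d]], det = a*d - b*c.
det(Y) = (0)*(-6) - (2)*(5) = 0 - 10 = -10.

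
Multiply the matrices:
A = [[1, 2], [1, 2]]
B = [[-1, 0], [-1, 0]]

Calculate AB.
[[-3, 0], [-3, 0]]

Each entry (i,j) of AB = sum over k of A[i][k]*B[k][j].
(AB)[0][0] = (1)*(-1) + (2)*(-1) = -3
(AB)[0][1] = (1)*(0) + (2)*(0) = 0
(AB)[1][0] = (1)*(-1) + (2)*(-1) = -3
(AB)[1][1] = (1)*(0) + (2)*(0) = 0
AB = [[-3, 0], [-3, 0]]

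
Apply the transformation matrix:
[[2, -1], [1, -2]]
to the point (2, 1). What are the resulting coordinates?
(3, 0)

Matrix multiplication:
[[2, -1], [1, -2]] × [2, 1]ᵀ
= [2×2 + -1×1, 1×2 + -2×1]ᵀ
= [3.0000, 0.0000]ᵀ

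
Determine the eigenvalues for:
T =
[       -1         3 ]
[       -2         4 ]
λ = 1, 2

Solve det(T - λI) = 0. For a 2×2 matrix the characteristic equation is λ² - (trace)λ + det = 0.
trace(T) = a + d = -1 + 4 = 3.
det(T) = a*d - b*c = (-1)*(4) - (3)*(-2) = -4 + 6 = 2.
Characteristic equation: λ² - (3)λ + (2) = 0.
Discriminant = (3)² - 4*(2) = 9 - 8 = 1.
λ = (3 ± √1) / 2 = (3 ± 1) / 2 = 1, 2.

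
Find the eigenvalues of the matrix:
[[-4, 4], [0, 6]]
λ = -4 and λ = 6

Characteristic equation: det(A - λI) = 0
λ² - (trace)λ + (det) = 0
λ² - (2)λ + (-24) = 0
λ² - 2λ - 24 = 0
Solving: λ = -4, 6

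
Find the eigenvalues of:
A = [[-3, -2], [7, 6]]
λ = -1, 4

Solve det(A - λI) = 0. For a 2×2 matrix this is λ² - (trace)λ + det = 0.
trace(A) = -3 + 6 = 3.
det(A) = (-3)*(6) - (-2)*(7) = -18 + 14 = -4.
Characteristic equation: λ² - (3)λ + (-4) = 0.
Discriminant: (3)² - 4*(-4) = 9 + 16 = 25.
Roots: λ = (3 ± √25) / 2 = -1, 4.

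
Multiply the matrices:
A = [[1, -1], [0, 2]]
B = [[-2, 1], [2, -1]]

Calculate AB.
[[-4, 2], [4, -2]]

Each entry (i,j) of AB = sum over k of A[i][k]*B[k][j].
(AB)[0][0] = (1)*(-2) + (-1)*(2) = -4
(AB)[0][1] = (1)*(1) + (-1)*(-1) = 2
(AB)[1][0] = (0)*(-2) + (2)*(2) = 4
(AB)[1][1] = (0)*(1) + (2)*(-1) = -2
AB = [[-4, 2], [4, -2]]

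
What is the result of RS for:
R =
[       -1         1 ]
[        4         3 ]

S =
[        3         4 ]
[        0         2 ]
RS =
[       -3        -2 ]
[       12        22 ]

Matrix multiplication: (RS)[i][j] = sum over k of R[i][k] * S[k][j].
  (RS)[0][0] = (-1)*(3) + (1)*(0) = -3
  (RS)[0][1] = (-1)*(4) + (1)*(2) = -2
  (RS)[1][0] = (4)*(3) + (3)*(0) = 12
  (RS)[1][1] = (4)*(4) + (3)*(2) = 22
RS =
[       -3        -2 ]
[       12        22 ]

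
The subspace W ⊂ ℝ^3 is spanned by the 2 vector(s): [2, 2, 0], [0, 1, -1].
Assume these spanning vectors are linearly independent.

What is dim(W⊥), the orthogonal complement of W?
dim(W⊥) = 1

For any subspace W of ℝ^n, dim(W) + dim(W⊥) = n (the whole-space dimension).
Here the given 2 vectors are linearly independent, so dim(W) = 2.
Thus dim(W⊥) = n - dim(W) = 3 - 2 = 1.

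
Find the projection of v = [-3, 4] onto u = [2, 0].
[-3, 0]

The projection of v onto u is proj_u(v) = ((v·u) / (u·u)) · u.
v·u = (-3)*(2) + (4)*(0) = -6.
u·u = (2)*(2) + (0)*(0) = 4.
coefficient = -6 / 4 = -3/2.
proj_u(v) = -3/2 · [2, 0] = [-3, 0].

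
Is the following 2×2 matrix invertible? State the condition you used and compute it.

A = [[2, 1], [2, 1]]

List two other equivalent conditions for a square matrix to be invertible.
No, not invertible; det(A) = 0 (two rows are equal, so the rows are linearly dependent). Equivalent conditions (failing for this A): rank(A) < 2; Ax = 0 has non-trivial solutions; 0 is an eigenvalue; the columns are linearly dependent.

To check invertibility, compute det(A).
In this matrix, row 0 and the last row are identical, so one row is a scalar multiple of another and the rows are linearly dependent.
A matrix with linearly dependent rows has det = 0 and is not invertible.
Equivalent failed conditions:
- rank(A) < 2.
- Ax = 0 has non-trivial solutions.
- 0 is an eigenvalue.
- The columns are linearly dependent.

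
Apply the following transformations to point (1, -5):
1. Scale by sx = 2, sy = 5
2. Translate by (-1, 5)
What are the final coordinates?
(1, -20)

Step 1: Scale (1, -5) by (sx, sy) = (2, 5) → (2, -25)
Step 2: Translate by (-1, 5) → (1, -20)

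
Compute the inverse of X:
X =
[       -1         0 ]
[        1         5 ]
det(X) = -5
X⁻¹ =
[       -1         0 ]
[      1/5       1/5 ]

For a 2×2 matrix X = [[a, b], [c, d]] with det(X) ≠ 0, X⁻¹ = (1/det(X)) * [[d, -b], [-c, a]].
det(X) = (-1)*(5) - (0)*(1) = -5 - 0 = -5.
X⁻¹ = (1/-5) * [[5, 0], [-1, -1]].
Dividing each entry by -5 and reducing:
X⁻¹ =
[       -1         0 ]
[      1/5       1/5 ]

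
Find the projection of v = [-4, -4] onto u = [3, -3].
[0, 0]

The projection of v onto u is proj_u(v) = ((v·u) / (u·u)) · u.
v·u = (-4)*(3) + (-4)*(-3) = 0.
u·u = (3)*(3) + (-3)*(-3) = 18.
coefficient = 0 / 18 = 0.
proj_u(v) = 0 · [3, -3] = [0, 0].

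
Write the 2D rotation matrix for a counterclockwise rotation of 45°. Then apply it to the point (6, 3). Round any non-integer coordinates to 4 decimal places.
R = [[√2/2, -√2/2], [√2/2, √2/2]]; R·(6, 3) = (2.1213, 6.3640)

Rotation matrix formula: R(θ) = [[cos θ, -sin θ], [sin θ, cos θ]]
For θ = 45°:
cos(45°) = √2/2
sin(45°) = √2/2
R = [[√2/2, -√2/2], [√2/2, √2/2]]
Apply to (6, 3): [√2/2·6 + (-√2/2)·3, √2/2·6 + √2/2·3] = (2.1213, 6.3640)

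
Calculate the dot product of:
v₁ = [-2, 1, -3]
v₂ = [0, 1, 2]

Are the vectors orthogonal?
-5, No

The dot product is the sum of products of corresponding components.
v₁·v₂ = (-2)*(0) + (1)*(1) + (-3)*(2) = 0 + 1 - 6 = -5.
Two vectors are orthogonal iff their dot product is 0; here the dot product is -5, so the vectors are not orthogonal.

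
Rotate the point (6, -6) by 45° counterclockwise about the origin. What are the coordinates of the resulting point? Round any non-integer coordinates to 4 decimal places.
(8.4853, 0.0000)

Rotation matrix R(θ) = [[cos θ, -sin θ], [sin θ, cos θ]]; for θ = 45°:
R = [[√2/2, -√2/2], [√2/2, √2/2]]
Result: R × [6, -6]ᵀ = [√2/2·6 + (-√2/2)·-6, √2/2·6 + (√2/2)·-6]ᵀ = (8.4853, 0.0000)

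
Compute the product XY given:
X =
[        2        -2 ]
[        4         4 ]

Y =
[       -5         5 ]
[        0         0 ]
XY =
[      -10        10 ]
[      -20        20 ]

Matrix multiplication: (XY)[i][j] = sum over k of X[i][k] * Y[k][j].
  (XY)[0][0] = (2)*(-5) + (-2)*(0) = -10
  (XY)[0][1] = (2)*(5) + (-2)*(0) = 10
  (XY)[1][0] = (4)*(-5) + (4)*(0) = -20
  (XY)[1][1] = (4)*(5) + (4)*(0) = 20
XY =
[      -10        10 ]
[      -20        20 ]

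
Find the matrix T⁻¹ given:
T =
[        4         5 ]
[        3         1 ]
det(T) = -11
T⁻¹ =
[    -1/11      5/11 ]
[     3/11     -4/11 ]

For a 2×2 matrix T = [[a, b], [c, d]] with det(T) ≠ 0, T⁻¹ = (1/det(T)) * [[d, -b], [-c, a]].
det(T) = (4)*(1) - (5)*(3) = 4 - 15 = -11.
T⁻¹ = (1/-11) * [[1, -5], [-3, 4]].
Dividing each entry by -11 and reducing:
T⁻¹ =
[    -1/11      5/11 ]
[     3/11     -4/11 ]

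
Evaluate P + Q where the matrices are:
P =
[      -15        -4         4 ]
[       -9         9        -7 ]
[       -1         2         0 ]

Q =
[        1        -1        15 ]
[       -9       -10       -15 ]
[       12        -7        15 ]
P + Q =
[      -14        -5        19 ]
[      -18        -1       -22 ]
[       11        -5        15 ]

Matrix addition is elementwise: (P+Q)[i][j] = P[i][j] + Q[i][j].
  (P+Q)[0][0] = (-15) + (1) = -14
  (P+Q)[0][1] = (-4) + (-1) = -5
  (P+Q)[0][2] = (4) + (15) = 19
  (P+Q)[1][0] = (-9) + (-9) = -18
  (P+Q)[1][1] = (9) + (-10) = -1
  (P+Q)[1][2] = (-7) + (-15) = -22
  (P+Q)[2][0] = (-1) + (12) = 11
  (P+Q)[2][1] = (2) + (-7) = -5
  (P+Q)[2][2] = (0) + (15) = 15
P + Q =
[      -14        -5        19 ]
[      -18        -1       -22 ]
[       11        -5        15 ]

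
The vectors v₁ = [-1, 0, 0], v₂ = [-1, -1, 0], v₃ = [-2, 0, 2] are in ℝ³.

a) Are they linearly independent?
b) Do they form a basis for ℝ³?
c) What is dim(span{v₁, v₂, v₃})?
Yes independent, yes basis, dim = 3

Stack v₁, v₂, v₃ as rows of a 3×3 matrix.
[[-1, 0, 0]; [-1, -1, 0]; [-2, 0, 2]] is already lower triangular with nonzero diagonal entries (-1, -1, 2), so its determinant is the product of the diagonal entries, det = (-1)·(-1)·(2) = 2 ≠ 0, and the rows are linearly independent.
Three linearly independent vectors in ℝ³ form a basis for ℝ³, so dim(span{v₁,v₂,v₃}) = 3.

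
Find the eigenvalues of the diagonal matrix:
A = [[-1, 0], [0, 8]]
λ₁ = -1, λ₂ = 8

The characteristic polynomial of A is det(A - λI) = (-1 - λ)(8 - λ) = 0.
The roots are λ = -1 and λ = 8, so the eigenvalues are the diagonal entries.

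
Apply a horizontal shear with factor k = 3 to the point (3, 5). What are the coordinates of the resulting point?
(18, 5)

Shear matrix for horizontal shear with factor k = 3:
[[1, 3], [0, 1]]
Result: (3, 5) → (18, 5)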